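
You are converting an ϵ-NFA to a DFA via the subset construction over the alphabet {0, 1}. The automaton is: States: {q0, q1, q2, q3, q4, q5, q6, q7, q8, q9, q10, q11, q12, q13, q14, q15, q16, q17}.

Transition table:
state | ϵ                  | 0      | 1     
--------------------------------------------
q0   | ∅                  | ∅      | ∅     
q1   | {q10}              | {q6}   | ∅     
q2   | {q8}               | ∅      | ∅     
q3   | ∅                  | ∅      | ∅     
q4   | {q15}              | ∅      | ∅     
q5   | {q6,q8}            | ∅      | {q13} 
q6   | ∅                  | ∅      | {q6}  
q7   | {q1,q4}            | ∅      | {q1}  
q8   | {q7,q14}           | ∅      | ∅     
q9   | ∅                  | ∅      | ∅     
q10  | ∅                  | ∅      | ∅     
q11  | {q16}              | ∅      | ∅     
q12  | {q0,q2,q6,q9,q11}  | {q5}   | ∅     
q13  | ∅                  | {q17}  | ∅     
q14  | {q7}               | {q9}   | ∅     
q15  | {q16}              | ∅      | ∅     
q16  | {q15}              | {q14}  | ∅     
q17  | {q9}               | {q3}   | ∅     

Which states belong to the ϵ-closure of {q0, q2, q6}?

{q0, q1, q2, q4, q6, q7, q8, q10, q14, q15, q16}

Start with {q0, q2, q6}.
From q2 via ϵ: add q8.
From q8 via ϵ: add q7, q14.
From q7 via ϵ: add q1, q4.
From q1 via ϵ: add q10.
From q4 via ϵ: add q15.
From q15 via ϵ: add q16.
No new states can be added; the closed set is {q0, q1, q2, q4, q6, q7, q8, q10, q14, q15, q16}.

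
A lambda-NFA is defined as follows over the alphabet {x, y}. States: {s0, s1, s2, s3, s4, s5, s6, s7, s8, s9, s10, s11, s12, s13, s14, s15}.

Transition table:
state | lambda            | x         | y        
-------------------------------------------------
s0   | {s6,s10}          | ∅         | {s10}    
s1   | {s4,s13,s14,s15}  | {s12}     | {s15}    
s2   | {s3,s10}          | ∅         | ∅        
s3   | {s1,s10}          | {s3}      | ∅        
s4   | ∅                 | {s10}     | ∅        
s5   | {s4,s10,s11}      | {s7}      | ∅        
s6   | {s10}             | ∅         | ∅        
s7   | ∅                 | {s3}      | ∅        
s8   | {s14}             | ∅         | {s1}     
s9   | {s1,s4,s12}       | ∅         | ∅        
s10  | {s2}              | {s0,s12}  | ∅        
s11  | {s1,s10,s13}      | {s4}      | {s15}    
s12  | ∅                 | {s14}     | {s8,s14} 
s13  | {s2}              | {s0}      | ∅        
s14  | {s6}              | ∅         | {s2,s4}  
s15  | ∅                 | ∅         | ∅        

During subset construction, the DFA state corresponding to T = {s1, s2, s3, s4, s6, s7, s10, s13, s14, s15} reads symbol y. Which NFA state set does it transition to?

{s1, s2, s3, s4, s6, s10, s13, s14, s15}

s1 on y → {s15}.
s14 on y → {s2, s4}.
No y-transition from s2, s3, s4, s6, s7, s10, s13, s15.
Union after reading y: {s2, s4, s15}.
Now take the lambda-closure:
From s2 via lambda: add s3, s10.
From s3 via lambda: add s1.
From s1 via lambda: add s13, s14.
From s14 via lambda: add s6.
No new states can be added; the closed set is {s1, s2, s3, s4, s6, s10, s13, s14, s15}.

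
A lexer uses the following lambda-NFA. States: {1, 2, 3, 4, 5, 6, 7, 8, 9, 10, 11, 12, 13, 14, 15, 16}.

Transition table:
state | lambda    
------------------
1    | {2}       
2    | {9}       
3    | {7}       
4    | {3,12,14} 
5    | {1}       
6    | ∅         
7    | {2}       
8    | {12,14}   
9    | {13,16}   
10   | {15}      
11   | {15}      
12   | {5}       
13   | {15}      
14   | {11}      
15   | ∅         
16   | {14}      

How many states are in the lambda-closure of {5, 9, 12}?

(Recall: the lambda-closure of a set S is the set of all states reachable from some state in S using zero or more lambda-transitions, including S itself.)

10

Start with {5, 9, 12}.
From 5 via lambda: add 1.
From 9 via lambda: add 13, 16.
From 1 via lambda: add 2.
From 13 via lambda: add 15.
From 16 via lambda: add 14.
From 14 via lambda: add 11.
lambda-closure = {1, 2, 5, 9, 11, 12, 13, 14, 15, 16}, which has 10 states.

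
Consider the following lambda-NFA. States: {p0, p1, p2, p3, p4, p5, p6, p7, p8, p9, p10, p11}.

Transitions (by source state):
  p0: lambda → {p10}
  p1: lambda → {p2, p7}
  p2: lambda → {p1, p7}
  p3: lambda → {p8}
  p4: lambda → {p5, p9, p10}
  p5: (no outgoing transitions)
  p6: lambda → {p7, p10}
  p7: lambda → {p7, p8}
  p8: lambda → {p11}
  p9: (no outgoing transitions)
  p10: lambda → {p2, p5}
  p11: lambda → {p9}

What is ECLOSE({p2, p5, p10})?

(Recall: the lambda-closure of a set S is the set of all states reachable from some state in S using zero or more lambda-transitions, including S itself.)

{p1, p2, p5, p7, p8, p9, p10, p11}

Start with {p2, p5, p10}.
From p2 via lambda: add p1, p7.
From p7 via lambda: add p8.
From p8 via lambda: add p11.
From p11 via lambda: add p9.
No new states can be added; the closed set is {p1, p2, p5, p7, p8, p9, p10, p11}.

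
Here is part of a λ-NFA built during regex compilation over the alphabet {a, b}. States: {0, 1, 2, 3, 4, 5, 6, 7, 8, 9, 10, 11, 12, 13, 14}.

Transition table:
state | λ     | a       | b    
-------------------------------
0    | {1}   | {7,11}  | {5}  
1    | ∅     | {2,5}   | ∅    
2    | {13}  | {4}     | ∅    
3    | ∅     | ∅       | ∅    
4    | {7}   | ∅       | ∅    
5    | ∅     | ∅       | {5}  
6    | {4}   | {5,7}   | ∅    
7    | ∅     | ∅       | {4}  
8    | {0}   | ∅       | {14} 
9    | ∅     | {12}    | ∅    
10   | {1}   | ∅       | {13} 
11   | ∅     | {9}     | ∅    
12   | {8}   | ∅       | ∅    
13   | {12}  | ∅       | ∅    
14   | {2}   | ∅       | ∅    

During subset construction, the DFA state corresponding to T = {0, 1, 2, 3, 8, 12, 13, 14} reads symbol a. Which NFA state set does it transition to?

0 on a → {7, 11}.
1 on a → {2, 5}.
2 on a → {4}.
No a-transition from 3, 8, 12, 13, 14.
Union after reading a: {2, 4, 5, 7, 11}.
Now take the λ-closure:
From 2 via λ: add 13.
From 13 via λ: add 12.
From 12 via λ: add 8.
From 8 via λ: add 0.
From 0 via λ: add 1.
No new states can be added; the closed set is {0, 1, 2, 4, 5, 7, 8, 11, 12, 13}.

{0, 1, 2, 4, 5, 7, 8, 11, 12, 13}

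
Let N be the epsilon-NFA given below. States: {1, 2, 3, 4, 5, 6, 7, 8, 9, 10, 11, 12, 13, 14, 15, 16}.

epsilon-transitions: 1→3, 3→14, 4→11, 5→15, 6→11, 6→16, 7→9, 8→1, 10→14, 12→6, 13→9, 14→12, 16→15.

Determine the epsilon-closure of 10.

{6, 10, 11, 12, 14, 15, 16}

Start with {10}.
From 10 via epsilon: add 14.
From 14 via epsilon: add 12.
From 12 via epsilon: add 6.
From 6 via epsilon: add 11, 16.
From 16 via epsilon: add 15.
No new states can be added; the closed set is {6, 10, 11, 12, 14, 15, 16}.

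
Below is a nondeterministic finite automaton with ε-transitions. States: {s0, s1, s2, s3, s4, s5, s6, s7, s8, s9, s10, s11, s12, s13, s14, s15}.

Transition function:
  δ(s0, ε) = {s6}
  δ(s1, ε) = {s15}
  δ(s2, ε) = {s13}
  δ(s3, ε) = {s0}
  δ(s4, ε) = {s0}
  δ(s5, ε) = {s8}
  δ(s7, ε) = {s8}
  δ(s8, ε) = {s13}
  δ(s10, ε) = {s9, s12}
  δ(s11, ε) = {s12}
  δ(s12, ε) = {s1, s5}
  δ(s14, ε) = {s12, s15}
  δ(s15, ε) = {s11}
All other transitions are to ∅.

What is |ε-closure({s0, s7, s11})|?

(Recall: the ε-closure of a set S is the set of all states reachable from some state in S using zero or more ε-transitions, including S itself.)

10

Start with {s0, s7, s11}.
From s0 via ε: add s6.
From s7 via ε: add s8.
From s11 via ε: add s12.
From s8 via ε: add s13.
From s12 via ε: add s1, s5.
From s1 via ε: add s15.
ε-closure = {s0, s1, s5, s6, s7, s8, s11, s12, s13, s15}, which has 10 states.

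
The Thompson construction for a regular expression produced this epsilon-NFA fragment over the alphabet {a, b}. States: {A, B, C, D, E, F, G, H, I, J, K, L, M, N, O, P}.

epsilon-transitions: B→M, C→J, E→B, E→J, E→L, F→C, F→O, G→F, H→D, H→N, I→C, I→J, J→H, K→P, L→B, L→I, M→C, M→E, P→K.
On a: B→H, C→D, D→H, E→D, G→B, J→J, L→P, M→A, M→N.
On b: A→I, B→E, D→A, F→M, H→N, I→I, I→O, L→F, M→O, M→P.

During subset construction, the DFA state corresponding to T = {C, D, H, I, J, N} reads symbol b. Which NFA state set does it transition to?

{A, C, D, H, I, J, N, O}

D on b → {A}.
H on b → {N}.
I on b → {I, O}.
No b-transition from C, J, N.
Union after reading b: {A, I, N, O}.
Now take the epsilon-closure:
From I via epsilon: add C, J.
From J via epsilon: add H.
From H via epsilon: add D.
No new states can be added; the closed set is {A, C, D, H, I, J, N, O}.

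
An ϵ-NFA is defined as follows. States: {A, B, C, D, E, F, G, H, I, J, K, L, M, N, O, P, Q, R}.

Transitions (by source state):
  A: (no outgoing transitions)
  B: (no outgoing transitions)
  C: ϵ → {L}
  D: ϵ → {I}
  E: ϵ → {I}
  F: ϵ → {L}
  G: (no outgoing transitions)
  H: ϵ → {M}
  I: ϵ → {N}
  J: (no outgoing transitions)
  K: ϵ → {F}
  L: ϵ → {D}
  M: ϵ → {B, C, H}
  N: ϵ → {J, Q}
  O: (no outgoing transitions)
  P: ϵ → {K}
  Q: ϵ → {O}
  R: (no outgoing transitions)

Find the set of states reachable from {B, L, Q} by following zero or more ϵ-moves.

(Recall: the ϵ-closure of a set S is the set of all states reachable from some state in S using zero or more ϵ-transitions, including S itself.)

{B, D, I, J, L, N, O, Q}

Start with {B, L, Q}.
From L via ϵ: add D.
From Q via ϵ: add O.
From D via ϵ: add I.
From I via ϵ: add N.
From N via ϵ: add J.
No new states can be added; the closed set is {B, D, I, J, L, N, O, Q}.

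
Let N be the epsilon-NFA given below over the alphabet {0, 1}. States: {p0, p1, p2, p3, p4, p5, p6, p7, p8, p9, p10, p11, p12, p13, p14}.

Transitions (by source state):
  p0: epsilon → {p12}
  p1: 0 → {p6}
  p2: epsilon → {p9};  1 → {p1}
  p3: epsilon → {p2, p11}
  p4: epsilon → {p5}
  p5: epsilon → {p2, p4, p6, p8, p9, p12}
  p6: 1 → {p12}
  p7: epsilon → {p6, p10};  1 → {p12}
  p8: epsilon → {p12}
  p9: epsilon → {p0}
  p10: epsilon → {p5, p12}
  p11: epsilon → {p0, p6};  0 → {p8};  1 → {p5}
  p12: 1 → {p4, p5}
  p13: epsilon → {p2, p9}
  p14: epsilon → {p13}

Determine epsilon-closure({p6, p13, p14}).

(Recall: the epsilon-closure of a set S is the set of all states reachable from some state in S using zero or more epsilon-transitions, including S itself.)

Start with {p6, p13, p14}.
From p13 via epsilon: add p2, p9.
From p9 via epsilon: add p0.
From p0 via epsilon: add p12.
No new states can be added; the closed set is {p0, p2, p6, p9, p12, p13, p14}.

{p0, p2, p6, p9, p12, p13, p14}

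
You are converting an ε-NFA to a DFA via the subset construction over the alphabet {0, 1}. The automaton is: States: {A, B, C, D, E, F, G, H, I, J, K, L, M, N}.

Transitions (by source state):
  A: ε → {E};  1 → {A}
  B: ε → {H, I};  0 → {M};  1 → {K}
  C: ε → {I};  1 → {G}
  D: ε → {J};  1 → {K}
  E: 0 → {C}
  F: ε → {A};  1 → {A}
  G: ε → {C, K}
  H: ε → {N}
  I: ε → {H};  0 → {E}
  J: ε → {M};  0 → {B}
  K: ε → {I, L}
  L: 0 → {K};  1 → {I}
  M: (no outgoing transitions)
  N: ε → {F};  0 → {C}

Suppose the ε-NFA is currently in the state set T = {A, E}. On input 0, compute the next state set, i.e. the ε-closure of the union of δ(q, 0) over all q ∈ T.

E on 0 → {C}.
No 0-transition from A.
Union after reading 0: {C}.
Now take the ε-closure:
From C via ε: add I.
From I via ε: add H.
From H via ε: add N.
From N via ε: add F.
From F via ε: add A.
From A via ε: add E.
No new states can be added; the closed set is {A, C, E, F, H, I, N}.

{A, C, E, F, H, I, N}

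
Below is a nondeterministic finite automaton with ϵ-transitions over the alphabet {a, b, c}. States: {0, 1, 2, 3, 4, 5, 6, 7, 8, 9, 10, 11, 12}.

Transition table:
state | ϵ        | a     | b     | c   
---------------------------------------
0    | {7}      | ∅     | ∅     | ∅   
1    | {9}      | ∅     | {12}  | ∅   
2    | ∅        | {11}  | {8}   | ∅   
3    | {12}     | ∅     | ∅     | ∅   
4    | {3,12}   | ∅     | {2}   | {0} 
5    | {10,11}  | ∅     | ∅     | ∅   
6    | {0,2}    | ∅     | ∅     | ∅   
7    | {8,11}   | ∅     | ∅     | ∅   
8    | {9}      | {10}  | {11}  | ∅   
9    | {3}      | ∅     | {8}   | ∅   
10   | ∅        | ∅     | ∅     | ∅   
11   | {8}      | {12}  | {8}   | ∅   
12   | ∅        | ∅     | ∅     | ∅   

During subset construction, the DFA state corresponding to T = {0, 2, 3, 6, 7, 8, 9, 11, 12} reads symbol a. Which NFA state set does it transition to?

2 on a → {11}.
8 on a → {10}.
11 on a → {12}.
No a-transition from 0, 3, 6, 7, 9, 12.
Union after reading a: {10, 11, 12}.
Now take the ϵ-closure:
From 11 via ϵ: add 8.
From 8 via ϵ: add 9.
From 9 via ϵ: add 3.
No new states can be added; the closed set is {3, 8, 9, 10, 11, 12}.

{3, 8, 9, 10, 11, 12}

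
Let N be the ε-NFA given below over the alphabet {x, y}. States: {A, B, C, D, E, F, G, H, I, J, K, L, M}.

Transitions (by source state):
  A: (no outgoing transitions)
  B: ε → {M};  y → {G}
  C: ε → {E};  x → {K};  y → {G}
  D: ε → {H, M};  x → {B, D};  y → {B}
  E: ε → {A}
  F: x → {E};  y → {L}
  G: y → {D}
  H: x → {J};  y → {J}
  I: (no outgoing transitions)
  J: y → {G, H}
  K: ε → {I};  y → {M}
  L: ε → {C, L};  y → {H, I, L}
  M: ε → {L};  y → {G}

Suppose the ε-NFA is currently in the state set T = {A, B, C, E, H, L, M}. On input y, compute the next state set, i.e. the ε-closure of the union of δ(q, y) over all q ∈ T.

B on y → {G}.
C on y → {G}.
H on y → {J}.
L on y → {H, I, L}.
M on y → {G}.
No y-transition from A, E.
Union after reading y: {G, H, I, J, L}.
Now take the ε-closure:
From L via ε: add C.
From C via ε: add E.
From E via ε: add A.
No new states can be added; the closed set is {A, C, E, G, H, I, J, L}.

{A, C, E, G, H, I, J, L}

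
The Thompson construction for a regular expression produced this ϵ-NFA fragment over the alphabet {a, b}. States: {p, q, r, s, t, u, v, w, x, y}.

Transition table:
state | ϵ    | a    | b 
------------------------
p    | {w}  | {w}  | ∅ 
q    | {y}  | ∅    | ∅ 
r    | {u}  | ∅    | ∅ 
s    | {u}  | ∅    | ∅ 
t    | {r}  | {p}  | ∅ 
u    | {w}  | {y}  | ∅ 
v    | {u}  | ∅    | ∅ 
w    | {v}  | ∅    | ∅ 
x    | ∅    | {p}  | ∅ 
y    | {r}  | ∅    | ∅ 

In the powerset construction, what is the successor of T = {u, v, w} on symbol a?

{r, u, v, w, y}

u on a → {y}.
No a-transition from v, w.
Union after reading a: {y}.
Now take the ϵ-closure:
From y via ϵ: add r.
From r via ϵ: add u.
From u via ϵ: add w.
From w via ϵ: add v.
No new states can be added; the closed set is {r, u, v, w, y}.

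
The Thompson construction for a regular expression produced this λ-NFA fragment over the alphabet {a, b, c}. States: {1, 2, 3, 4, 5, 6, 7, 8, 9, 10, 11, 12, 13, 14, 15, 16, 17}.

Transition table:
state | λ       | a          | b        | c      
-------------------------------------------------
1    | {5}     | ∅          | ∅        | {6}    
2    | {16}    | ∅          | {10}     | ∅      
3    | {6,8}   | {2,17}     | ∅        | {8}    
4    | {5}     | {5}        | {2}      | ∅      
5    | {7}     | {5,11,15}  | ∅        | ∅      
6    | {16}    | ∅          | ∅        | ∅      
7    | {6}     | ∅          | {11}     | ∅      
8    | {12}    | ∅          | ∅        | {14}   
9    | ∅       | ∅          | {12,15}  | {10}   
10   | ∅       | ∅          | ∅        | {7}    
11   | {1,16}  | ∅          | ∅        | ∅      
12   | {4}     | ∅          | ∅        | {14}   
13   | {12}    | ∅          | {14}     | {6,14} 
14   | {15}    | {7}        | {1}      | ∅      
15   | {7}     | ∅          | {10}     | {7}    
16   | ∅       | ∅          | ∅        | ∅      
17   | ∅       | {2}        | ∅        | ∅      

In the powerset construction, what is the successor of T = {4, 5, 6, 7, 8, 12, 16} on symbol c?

8 on c → {14}.
12 on c → {14}.
No c-transition from 4, 5, 6, 7, 16.
Union after reading c: {14}.
Now take the λ-closure:
From 14 via λ: add 15.
From 15 via λ: add 7.
From 7 via λ: add 6.
From 6 via λ: add 16.
No new states can be added; the closed set is {6, 7, 14, 15, 16}.

{6, 7, 14, 15, 16}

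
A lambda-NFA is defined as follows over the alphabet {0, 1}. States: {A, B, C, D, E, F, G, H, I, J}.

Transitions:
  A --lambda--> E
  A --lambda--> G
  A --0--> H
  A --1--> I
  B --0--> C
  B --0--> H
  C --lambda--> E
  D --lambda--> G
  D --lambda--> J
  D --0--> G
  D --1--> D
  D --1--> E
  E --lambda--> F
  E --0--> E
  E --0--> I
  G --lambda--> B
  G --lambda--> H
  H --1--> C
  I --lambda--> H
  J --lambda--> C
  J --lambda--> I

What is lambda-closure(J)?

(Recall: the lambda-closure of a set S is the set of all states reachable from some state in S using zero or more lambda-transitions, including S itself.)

Start with {J}.
From J via lambda: add C, I.
From C via lambda: add E.
From I via lambda: add H.
From E via lambda: add F.
No new states can be added; the closed set is {C, E, F, H, I, J}.

{C, E, F, H, I, J}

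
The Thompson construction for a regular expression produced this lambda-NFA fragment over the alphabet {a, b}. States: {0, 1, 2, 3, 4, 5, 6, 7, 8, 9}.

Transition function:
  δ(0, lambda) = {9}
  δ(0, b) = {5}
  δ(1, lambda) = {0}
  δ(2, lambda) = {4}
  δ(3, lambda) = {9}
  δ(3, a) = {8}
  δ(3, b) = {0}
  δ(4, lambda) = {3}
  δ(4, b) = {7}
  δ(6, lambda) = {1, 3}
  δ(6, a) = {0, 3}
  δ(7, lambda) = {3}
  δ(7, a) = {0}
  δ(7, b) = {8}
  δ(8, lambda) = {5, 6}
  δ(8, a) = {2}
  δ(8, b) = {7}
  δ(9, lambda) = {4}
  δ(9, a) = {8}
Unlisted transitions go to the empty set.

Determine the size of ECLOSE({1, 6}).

Start with {1, 6}.
From 1 via lambda: add 0.
From 6 via lambda: add 3.
From 0 via lambda: add 9.
From 9 via lambda: add 4.
lambda-closure = {0, 1, 3, 4, 6, 9}, which has 6 states.

6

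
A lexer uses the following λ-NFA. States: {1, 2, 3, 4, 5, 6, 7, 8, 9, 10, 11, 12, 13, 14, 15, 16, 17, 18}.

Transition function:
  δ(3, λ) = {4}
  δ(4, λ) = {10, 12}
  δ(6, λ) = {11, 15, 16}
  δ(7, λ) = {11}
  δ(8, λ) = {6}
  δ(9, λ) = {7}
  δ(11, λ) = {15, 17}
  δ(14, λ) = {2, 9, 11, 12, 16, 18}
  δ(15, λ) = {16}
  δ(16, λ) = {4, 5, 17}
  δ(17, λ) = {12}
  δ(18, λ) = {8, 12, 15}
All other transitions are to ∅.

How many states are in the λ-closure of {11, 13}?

Start with {11, 13}.
From 11 via λ: add 15, 17.
From 15 via λ: add 16.
From 17 via λ: add 12.
From 16 via λ: add 4, 5.
From 4 via λ: add 10.
λ-closure = {4, 5, 10, 11, 12, 13, 15, 16, 17}, which has 9 states.

9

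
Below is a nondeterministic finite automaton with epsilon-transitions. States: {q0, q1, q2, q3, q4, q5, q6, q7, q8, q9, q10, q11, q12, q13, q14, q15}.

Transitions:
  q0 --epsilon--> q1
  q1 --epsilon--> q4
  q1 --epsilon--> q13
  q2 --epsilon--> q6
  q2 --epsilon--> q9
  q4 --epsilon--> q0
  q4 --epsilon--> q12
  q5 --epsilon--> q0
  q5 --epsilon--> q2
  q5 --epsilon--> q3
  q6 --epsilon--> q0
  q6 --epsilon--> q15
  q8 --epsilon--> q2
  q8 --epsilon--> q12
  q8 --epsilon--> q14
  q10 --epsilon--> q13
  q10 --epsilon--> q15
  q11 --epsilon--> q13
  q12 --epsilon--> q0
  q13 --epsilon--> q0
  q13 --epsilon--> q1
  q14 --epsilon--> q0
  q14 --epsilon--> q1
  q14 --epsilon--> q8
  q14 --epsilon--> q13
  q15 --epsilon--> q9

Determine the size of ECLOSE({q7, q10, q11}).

Start with {q7, q10, q11}.
From q10 via epsilon: add q13, q15.
From q13 via epsilon: add q0, q1.
From q15 via epsilon: add q9.
From q1 via epsilon: add q4.
From q4 via epsilon: add q12.
epsilon-closure = {q0, q1, q4, q7, q9, q10, q11, q12, q13, q15}, which has 10 states.

10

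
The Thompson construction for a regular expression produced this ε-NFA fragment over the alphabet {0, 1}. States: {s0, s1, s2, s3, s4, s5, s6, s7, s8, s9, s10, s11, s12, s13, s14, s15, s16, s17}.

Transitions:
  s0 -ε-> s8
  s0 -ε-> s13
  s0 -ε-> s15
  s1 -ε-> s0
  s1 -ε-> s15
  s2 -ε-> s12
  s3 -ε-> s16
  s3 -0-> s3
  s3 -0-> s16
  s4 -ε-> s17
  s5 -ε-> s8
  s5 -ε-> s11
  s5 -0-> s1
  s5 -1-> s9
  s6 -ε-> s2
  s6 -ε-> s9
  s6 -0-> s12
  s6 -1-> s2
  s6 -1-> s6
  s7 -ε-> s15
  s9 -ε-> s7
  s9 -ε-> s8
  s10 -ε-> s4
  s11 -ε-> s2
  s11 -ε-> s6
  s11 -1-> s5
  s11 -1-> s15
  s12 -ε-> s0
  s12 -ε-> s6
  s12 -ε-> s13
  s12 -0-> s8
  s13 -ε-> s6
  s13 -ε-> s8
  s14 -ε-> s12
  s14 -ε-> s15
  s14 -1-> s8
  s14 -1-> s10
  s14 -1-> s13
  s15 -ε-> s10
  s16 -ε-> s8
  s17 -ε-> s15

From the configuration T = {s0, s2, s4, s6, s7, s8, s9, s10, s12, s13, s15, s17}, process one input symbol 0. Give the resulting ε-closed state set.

s6 on 0 → {s12}.
s12 on 0 → {s8}.
No 0-transition from s0, s2, s4, s7, s8, s9, s10, s13, s15, s17.
Union after reading 0: {s8, s12}.
Now take the ε-closure:
From s12 via ε: add s0, s6, s13.
From s0 via ε: add s15.
From s6 via ε: add s2, s9.
From s9 via ε: add s7.
From s15 via ε: add s10.
From s10 via ε: add s4.
From s4 via ε: add s17.
No new states can be added; the closed set is {s0, s2, s4, s6, s7, s8, s9, s10, s12, s13, s15, s17}.

{s0, s2, s4, s6, s7, s8, s9, s10, s12, s13, s15, s17}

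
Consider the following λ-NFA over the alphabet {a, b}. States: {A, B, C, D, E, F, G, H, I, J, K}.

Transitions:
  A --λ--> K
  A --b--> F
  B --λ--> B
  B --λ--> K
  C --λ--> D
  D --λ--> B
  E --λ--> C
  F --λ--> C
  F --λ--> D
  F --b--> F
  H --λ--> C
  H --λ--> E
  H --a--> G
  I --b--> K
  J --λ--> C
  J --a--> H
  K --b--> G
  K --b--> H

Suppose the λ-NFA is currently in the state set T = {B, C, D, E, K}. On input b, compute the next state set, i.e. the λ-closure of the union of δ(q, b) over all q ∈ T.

K on b → {G, H}.
No b-transition from B, C, D, E.
Union after reading b: {G, H}.
Now take the λ-closure:
From H via λ: add C, E.
From C via λ: add D.
From D via λ: add B.
From B via λ: add K.
No new states can be added; the closed set is {B, C, D, E, G, H, K}.

{B, C, D, E, G, H, K}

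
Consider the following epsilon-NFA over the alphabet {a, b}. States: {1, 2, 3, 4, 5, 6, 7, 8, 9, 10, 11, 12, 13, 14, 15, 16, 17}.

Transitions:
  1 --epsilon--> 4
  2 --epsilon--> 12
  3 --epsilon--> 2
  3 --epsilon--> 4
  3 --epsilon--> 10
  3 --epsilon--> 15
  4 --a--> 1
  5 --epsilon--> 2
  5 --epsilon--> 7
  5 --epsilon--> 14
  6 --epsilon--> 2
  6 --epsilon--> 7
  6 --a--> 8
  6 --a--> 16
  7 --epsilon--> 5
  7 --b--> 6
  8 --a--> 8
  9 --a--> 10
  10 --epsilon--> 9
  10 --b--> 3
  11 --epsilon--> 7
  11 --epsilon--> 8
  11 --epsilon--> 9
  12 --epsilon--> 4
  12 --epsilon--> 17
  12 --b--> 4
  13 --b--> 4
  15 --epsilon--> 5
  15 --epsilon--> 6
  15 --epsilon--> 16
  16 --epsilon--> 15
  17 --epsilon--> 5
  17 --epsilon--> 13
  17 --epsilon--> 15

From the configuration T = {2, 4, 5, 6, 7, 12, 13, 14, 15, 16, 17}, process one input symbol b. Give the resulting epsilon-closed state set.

7 on b → {6}.
12 on b → {4}.
13 on b → {4}.
No b-transition from 2, 4, 5, 6, 14, 15, 16, 17.
Union after reading b: {4, 6}.
Now take the epsilon-closure:
From 6 via epsilon: add 2, 7.
From 2 via epsilon: add 12.
From 7 via epsilon: add 5.
From 5 via epsilon: add 14.
From 12 via epsilon: add 17.
From 17 via epsilon: add 13, 15.
From 15 via epsilon: add 16.
No new states can be added; the closed set is {2, 4, 5, 6, 7, 12, 13, 14, 15, 16, 17}.

{2, 4, 5, 6, 7, 12, 13, 14, 15, 16, 17}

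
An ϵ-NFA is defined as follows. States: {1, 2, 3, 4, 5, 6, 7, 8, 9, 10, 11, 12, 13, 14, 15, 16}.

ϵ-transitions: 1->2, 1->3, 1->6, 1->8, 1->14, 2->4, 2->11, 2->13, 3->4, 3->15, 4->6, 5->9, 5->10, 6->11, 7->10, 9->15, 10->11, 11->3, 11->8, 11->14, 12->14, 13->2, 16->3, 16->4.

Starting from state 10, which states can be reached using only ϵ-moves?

{3, 4, 6, 8, 10, 11, 14, 15}

Start with {10}.
From 10 via ϵ: add 11.
From 11 via ϵ: add 3, 8, 14.
From 3 via ϵ: add 4, 15.
From 4 via ϵ: add 6.
No new states can be added; the closed set is {3, 4, 6, 8, 10, 11, 14, 15}.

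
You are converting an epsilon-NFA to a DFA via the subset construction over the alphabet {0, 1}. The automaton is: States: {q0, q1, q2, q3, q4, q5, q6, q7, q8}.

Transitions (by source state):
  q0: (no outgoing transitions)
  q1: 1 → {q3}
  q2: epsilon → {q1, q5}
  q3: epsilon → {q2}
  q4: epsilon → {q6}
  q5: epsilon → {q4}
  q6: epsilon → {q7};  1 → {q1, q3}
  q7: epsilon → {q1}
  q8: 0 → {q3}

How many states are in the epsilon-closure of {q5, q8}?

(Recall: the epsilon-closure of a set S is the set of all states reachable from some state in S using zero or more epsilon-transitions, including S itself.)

6

Start with {q5, q8}.
From q5 via epsilon: add q4.
From q4 via epsilon: add q6.
From q6 via epsilon: add q7.
From q7 via epsilon: add q1.
epsilon-closure = {q1, q4, q5, q6, q7, q8}, which has 6 states.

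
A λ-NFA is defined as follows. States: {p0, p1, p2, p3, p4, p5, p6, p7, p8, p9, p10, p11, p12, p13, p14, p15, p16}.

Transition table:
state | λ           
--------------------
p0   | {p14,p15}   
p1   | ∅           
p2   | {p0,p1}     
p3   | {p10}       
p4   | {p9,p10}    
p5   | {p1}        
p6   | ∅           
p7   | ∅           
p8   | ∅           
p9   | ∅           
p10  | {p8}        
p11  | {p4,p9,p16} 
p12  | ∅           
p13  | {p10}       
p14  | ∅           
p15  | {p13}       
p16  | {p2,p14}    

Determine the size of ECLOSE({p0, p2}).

8

Start with {p0, p2}.
From p0 via λ: add p14, p15.
From p2 via λ: add p1.
From p15 via λ: add p13.
From p13 via λ: add p10.
From p10 via λ: add p8.
λ-closure = {p0, p1, p2, p8, p10, p13, p14, p15}, which has 8 states.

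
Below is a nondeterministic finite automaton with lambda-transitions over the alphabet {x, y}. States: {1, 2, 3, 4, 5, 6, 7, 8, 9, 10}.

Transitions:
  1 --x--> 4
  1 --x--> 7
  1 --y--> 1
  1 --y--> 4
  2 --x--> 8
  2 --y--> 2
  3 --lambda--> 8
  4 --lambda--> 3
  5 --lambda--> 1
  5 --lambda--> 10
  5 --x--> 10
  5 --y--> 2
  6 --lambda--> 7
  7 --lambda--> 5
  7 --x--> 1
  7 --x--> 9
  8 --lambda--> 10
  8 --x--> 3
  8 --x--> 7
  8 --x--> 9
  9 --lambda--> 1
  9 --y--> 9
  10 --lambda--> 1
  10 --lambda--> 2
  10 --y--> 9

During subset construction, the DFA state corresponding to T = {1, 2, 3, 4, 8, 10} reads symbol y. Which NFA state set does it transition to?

1 on y → {1, 4}.
2 on y → {2}.
10 on y → {9}.
No y-transition from 3, 4, 8.
Union after reading y: {1, 2, 4, 9}.
Now take the lambda-closure:
From 4 via lambda: add 3.
From 3 via lambda: add 8.
From 8 via lambda: add 10.
No new states can be added; the closed set is {1, 2, 3, 4, 8, 9, 10}.

{1, 2, 3, 4, 8, 9, 10}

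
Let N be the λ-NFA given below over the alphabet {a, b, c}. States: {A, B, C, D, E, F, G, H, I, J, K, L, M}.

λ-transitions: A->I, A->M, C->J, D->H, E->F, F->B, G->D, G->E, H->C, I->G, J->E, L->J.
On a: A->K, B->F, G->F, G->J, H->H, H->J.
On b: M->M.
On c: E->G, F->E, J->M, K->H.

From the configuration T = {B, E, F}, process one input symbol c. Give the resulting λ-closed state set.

E on c → {G}.
F on c → {E}.
No c-transition from B.
Union after reading c: {E, G}.
Now take the λ-closure:
From E via λ: add F.
From G via λ: add D.
From D via λ: add H.
From F via λ: add B.
From H via λ: add C.
From C via λ: add J.
No new states can be added; the closed set is {B, C, D, E, F, G, H, J}.

{B, C, D, E, F, G, H, J}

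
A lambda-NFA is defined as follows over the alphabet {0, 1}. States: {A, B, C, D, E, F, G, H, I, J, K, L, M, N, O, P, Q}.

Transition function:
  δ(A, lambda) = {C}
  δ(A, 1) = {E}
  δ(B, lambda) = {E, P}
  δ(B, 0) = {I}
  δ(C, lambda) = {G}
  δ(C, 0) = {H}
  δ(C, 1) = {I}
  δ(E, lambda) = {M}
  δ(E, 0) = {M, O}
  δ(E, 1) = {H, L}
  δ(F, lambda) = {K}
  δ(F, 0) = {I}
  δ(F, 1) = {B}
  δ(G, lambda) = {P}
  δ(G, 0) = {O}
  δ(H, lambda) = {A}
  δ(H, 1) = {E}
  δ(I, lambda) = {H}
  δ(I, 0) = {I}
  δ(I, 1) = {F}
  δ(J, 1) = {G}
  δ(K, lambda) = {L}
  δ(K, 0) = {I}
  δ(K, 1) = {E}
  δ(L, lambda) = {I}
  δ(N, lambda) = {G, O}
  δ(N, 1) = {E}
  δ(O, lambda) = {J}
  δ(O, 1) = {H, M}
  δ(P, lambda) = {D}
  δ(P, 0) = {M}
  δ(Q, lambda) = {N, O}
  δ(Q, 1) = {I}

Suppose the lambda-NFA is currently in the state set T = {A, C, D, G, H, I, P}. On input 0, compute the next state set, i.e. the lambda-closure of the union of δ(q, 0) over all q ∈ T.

{A, C, D, G, H, I, J, M, O, P}

C on 0 → {H}.
G on 0 → {O}.
I on 0 → {I}.
P on 0 → {M}.
No 0-transition from A, D, H.
Union after reading 0: {H, I, M, O}.
Now take the lambda-closure:
From H via lambda: add A.
From O via lambda: add J.
From A via lambda: add C.
From C via lambda: add G.
From G via lambda: add P.
From P via lambda: add D.
No new states can be added; the closed set is {A, C, D, G, H, I, J, M, O, P}.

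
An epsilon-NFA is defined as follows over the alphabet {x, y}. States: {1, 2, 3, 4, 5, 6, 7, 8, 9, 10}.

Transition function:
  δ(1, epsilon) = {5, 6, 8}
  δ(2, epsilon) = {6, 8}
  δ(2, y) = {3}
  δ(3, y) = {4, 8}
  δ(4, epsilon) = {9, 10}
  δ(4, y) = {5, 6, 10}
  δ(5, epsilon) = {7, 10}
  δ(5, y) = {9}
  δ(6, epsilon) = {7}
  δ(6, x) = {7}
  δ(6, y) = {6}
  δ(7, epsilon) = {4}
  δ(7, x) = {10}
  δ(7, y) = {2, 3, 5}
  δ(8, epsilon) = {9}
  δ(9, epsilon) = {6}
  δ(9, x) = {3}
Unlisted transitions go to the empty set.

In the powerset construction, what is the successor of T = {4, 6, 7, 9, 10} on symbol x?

{3, 4, 6, 7, 9, 10}

6 on x → {7}.
7 on x → {10}.
9 on x → {3}.
No x-transition from 4, 10.
Union after reading x: {3, 7, 10}.
Now take the epsilon-closure:
From 7 via epsilon: add 4.
From 4 via epsilon: add 9.
From 9 via epsilon: add 6.
No new states can be added; the closed set is {3, 4, 6, 7, 9, 10}.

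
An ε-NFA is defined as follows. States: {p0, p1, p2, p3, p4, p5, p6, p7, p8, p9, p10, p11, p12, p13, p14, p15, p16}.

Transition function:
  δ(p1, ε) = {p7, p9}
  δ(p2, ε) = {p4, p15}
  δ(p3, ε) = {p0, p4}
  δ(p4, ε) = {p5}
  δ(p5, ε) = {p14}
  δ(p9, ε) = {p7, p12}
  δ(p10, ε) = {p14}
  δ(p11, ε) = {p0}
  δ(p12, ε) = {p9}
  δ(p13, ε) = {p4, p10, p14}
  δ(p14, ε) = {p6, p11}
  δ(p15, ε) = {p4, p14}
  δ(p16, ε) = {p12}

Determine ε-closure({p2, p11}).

Start with {p2, p11}.
From p2 via ε: add p4, p15.
From p11 via ε: add p0.
From p4 via ε: add p5.
From p15 via ε: add p14.
From p14 via ε: add p6.
No new states can be added; the closed set is {p0, p2, p4, p5, p6, p11, p14, p15}.

{p0, p2, p4, p5, p6, p11, p14, p15}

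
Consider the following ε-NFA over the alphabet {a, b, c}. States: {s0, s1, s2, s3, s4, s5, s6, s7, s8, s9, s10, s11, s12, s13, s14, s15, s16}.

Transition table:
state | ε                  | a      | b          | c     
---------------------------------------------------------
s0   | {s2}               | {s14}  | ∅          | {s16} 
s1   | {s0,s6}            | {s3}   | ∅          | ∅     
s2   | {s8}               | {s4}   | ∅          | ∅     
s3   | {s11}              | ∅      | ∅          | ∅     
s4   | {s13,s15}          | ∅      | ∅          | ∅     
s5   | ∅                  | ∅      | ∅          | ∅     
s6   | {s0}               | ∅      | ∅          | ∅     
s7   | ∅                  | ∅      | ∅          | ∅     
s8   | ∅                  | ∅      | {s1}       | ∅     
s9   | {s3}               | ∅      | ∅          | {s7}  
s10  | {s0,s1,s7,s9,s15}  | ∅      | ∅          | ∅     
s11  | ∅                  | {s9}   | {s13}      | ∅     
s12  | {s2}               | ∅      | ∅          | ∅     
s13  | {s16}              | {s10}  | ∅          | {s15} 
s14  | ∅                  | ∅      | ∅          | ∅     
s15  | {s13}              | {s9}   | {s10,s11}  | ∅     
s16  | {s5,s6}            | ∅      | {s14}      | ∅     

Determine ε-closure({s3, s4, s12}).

Start with {s3, s4, s12}.
From s3 via ε: add s11.
From s4 via ε: add s13, s15.
From s12 via ε: add s2.
From s2 via ε: add s8.
From s13 via ε: add s16.
From s16 via ε: add s5, s6.
From s6 via ε: add s0.
No new states can be added; the closed set is {s0, s2, s3, s4, s5, s6, s8, s11, s12, s13, s15, s16}.

{s0, s2, s3, s4, s5, s6, s8, s11, s12, s13, s15, s16}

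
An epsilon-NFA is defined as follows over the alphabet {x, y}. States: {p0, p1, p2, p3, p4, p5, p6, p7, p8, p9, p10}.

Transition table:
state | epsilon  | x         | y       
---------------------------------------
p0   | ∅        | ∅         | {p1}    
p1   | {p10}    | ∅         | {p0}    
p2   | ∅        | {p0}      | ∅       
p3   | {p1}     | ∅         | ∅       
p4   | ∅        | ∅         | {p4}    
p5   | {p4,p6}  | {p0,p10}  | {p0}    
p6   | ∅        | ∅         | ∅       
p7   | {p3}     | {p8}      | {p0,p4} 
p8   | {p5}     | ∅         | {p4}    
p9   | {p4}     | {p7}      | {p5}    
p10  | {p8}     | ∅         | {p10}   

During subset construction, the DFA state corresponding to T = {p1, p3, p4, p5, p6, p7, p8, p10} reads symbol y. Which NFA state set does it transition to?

{p0, p4, p5, p6, p8, p10}

p1 on y → {p0}.
p4 on y → {p4}.
p5 on y → {p0}.
p7 on y → {p0, p4}.
p8 on y → {p4}.
p10 on y → {p10}.
No y-transition from p3, p6.
Union after reading y: {p0, p4, p10}.
Now take the epsilon-closure:
From p10 via epsilon: add p8.
From p8 via epsilon: add p5.
From p5 via epsilon: add p6.
No new states can be added; the closed set is {p0, p4, p5, p6, p8, p10}.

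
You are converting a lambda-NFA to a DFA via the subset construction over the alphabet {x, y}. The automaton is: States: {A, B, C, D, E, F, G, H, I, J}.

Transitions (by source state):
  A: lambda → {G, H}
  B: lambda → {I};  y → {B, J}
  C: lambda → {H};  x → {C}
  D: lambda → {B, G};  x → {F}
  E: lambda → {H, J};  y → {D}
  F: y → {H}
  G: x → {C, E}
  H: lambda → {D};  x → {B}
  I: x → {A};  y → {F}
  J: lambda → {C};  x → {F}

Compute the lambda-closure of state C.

{B, C, D, G, H, I}

Start with {C}.
From C via lambda: add H.
From H via lambda: add D.
From D via lambda: add B, G.
From B via lambda: add I.
No new states can be added; the closed set is {B, C, D, G, H, I}.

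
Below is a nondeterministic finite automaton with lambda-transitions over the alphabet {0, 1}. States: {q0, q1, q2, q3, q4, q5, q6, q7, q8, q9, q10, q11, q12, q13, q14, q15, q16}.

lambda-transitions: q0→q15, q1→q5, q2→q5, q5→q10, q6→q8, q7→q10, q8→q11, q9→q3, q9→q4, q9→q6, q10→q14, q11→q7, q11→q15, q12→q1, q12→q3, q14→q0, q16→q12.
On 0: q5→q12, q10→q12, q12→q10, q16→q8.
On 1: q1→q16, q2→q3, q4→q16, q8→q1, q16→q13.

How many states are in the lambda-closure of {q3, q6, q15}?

9

Start with {q3, q6, q15}.
From q6 via lambda: add q8.
From q8 via lambda: add q11.
From q11 via lambda: add q7.
From q7 via lambda: add q10.
From q10 via lambda: add q14.
From q14 via lambda: add q0.
lambda-closure = {q0, q3, q6, q7, q8, q10, q11, q14, q15}, which has 9 states.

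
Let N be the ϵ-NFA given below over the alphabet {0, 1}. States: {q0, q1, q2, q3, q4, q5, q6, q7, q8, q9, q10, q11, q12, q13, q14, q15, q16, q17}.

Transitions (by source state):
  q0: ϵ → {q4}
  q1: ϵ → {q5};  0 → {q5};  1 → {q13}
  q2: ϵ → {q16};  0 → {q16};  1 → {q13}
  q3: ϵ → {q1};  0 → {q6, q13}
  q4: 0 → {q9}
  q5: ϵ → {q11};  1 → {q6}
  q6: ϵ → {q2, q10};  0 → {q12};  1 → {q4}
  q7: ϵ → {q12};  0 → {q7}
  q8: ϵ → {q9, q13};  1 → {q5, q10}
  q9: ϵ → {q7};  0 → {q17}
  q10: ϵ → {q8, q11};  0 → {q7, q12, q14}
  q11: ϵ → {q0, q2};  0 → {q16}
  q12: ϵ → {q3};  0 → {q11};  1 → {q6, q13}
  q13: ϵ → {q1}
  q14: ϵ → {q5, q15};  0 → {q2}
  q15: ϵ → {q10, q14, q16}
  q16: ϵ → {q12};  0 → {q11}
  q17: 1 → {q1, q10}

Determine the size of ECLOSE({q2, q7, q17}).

11

Start with {q2, q7, q17}.
From q2 via ϵ: add q16.
From q7 via ϵ: add q12.
From q12 via ϵ: add q3.
From q3 via ϵ: add q1.
From q1 via ϵ: add q5.
From q5 via ϵ: add q11.
From q11 via ϵ: add q0.
From q0 via ϵ: add q4.
ϵ-closure = {q0, q1, q2, q3, q4, q5, q7, q11, q12, q16, q17}, which has 11 states.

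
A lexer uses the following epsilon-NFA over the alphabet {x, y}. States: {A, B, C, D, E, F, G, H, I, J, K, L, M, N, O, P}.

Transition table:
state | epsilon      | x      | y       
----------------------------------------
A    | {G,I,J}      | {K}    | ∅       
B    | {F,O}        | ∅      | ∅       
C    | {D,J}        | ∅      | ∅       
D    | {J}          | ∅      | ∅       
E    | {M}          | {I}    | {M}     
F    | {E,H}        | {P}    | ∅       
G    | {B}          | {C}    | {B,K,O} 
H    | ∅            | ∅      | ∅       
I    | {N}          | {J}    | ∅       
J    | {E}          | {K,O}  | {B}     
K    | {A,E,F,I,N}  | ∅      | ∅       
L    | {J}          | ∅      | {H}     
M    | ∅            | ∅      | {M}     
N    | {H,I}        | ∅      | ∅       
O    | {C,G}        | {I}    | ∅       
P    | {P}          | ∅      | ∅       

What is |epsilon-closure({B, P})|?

11

Start with {B, P}.
From B via epsilon: add F, O.
From F via epsilon: add E, H.
From O via epsilon: add C, G.
From C via epsilon: add D, J.
From E via epsilon: add M.
epsilon-closure = {B, C, D, E, F, G, H, J, M, O, P}, which has 11 states.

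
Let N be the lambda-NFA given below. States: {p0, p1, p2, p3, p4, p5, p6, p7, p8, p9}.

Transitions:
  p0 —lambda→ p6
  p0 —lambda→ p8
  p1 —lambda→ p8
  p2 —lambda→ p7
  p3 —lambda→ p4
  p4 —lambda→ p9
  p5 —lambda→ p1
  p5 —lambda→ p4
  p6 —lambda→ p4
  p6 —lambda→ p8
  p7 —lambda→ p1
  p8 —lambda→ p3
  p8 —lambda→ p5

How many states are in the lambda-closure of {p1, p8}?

Start with {p1, p8}.
From p8 via lambda: add p3, p5.
From p3 via lambda: add p4.
From p4 via lambda: add p9.
lambda-closure = {p1, p3, p4, p5, p8, p9}, which has 6 states.

6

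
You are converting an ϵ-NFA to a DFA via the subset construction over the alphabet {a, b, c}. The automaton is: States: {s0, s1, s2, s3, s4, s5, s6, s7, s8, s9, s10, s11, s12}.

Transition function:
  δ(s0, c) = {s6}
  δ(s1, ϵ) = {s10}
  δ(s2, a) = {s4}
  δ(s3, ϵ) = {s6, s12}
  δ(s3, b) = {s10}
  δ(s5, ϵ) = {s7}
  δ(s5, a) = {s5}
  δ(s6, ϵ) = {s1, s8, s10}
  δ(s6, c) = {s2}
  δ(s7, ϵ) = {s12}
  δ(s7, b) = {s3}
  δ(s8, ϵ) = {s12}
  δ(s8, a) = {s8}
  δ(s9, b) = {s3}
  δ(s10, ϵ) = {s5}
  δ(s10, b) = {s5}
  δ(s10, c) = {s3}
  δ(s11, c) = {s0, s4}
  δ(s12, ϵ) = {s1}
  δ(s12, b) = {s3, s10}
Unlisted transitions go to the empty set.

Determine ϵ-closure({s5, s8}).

Start with {s5, s8}.
From s5 via ϵ: add s7.
From s8 via ϵ: add s12.
From s12 via ϵ: add s1.
From s1 via ϵ: add s10.
No new states can be added; the closed set is {s1, s5, s7, s8, s10, s12}.

{s1, s5, s7, s8, s10, s12}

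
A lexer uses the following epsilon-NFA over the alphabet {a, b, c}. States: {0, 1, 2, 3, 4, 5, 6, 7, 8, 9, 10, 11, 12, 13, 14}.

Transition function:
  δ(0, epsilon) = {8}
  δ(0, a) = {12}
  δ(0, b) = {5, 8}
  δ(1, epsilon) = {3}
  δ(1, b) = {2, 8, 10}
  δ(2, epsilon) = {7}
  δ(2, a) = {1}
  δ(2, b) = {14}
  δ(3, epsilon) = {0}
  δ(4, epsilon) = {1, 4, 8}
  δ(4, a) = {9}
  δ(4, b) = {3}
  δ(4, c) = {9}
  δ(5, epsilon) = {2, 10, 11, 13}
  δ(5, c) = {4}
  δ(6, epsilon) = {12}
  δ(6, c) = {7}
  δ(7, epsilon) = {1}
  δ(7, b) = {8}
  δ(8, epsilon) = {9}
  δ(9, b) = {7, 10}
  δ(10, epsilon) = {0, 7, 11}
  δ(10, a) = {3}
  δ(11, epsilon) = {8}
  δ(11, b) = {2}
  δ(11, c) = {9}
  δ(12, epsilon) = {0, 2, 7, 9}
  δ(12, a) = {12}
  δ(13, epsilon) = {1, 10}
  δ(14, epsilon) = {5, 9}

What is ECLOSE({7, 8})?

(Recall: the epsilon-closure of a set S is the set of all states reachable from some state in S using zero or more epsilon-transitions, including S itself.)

{0, 1, 3, 7, 8, 9}

Start with {7, 8}.
From 7 via epsilon: add 1.
From 8 via epsilon: add 9.
From 1 via epsilon: add 3.
From 3 via epsilon: add 0.
No new states can be added; the closed set is {0, 1, 3, 7, 8, 9}.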